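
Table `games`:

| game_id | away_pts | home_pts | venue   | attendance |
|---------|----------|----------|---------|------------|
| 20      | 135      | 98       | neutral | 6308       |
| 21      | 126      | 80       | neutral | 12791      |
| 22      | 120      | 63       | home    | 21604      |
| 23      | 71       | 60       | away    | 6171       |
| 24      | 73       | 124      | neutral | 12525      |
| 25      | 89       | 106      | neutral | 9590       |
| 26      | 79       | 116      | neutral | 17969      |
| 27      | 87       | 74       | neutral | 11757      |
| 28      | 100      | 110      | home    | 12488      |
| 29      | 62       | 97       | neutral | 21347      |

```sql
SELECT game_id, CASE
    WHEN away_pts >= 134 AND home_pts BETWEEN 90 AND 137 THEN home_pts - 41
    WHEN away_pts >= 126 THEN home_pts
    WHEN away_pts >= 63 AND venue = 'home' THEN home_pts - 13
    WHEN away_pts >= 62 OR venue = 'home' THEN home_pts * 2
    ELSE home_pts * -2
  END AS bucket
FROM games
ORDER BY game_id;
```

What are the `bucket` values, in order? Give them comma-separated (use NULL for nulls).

57, 80, 50, 120, 248, 212, 232, 148, 97, 194

game_id=20: away_pts >= 134 AND home_pts BETWEEN 90 AND 137 → 57
game_id=21: away_pts >= 126 → 80
game_id=22: away_pts >= 63 AND venue = 'home' → 50
game_id=23: away_pts >= 62 OR venue = 'home' → 120
game_id=24: away_pts >= 62 OR venue = 'home' → 248
game_id=25: away_pts >= 62 OR venue = 'home' → 212
game_id=26: away_pts >= 62 OR venue = 'home' → 232
game_id=27: away_pts >= 62 OR venue = 'home' → 148
game_id=28: away_pts >= 63 AND venue = 'home' → 97
game_id=29: away_pts >= 62 OR venue = 'home' → 194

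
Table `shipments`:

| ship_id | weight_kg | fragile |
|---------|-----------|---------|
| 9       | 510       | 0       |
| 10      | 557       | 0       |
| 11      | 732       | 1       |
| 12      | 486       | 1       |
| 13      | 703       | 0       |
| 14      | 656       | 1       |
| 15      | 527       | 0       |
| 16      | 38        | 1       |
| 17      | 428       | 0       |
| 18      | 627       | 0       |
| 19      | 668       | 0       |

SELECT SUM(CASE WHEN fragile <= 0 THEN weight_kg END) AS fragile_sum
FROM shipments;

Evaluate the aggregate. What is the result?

4020

ship_id=9: ✓ → 510
ship_id=10: ✓ → 557
ship_id=11: ✗
ship_id=12: ✗
ship_id=13: ✓ → 703
ship_id=14: ✗
ship_id=15: ✓ → 527
ship_id=16: ✗
ship_id=17: ✓ → 428
ship_id=18: ✓ → 627
ship_id=19: ✓ → 668
fragile_sum = 510 + 557 + 703 + 527 + 428 + 627 + 668 = 4020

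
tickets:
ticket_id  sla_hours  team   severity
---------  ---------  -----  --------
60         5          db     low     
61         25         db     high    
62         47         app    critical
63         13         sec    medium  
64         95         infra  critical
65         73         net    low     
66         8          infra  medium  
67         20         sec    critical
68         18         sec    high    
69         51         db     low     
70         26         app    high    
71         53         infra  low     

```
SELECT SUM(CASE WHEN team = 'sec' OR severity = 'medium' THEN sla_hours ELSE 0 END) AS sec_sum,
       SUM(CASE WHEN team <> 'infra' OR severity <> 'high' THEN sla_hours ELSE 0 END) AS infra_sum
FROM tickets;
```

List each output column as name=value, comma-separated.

sec_sum=59, infra_sum=434

[sec_sum: team = 'sec' OR severity = 'medium']
ticket_id=60: ✗
ticket_id=61: ✗
ticket_id=62: ✗
ticket_id=63: ✓ → 13
ticket_id=64: ✗
ticket_id=65: ✗
ticket_id=66: ✓ → 8
ticket_id=67: ✓ → 20
ticket_id=68: ✓ → 18
ticket_id=69: ✗
ticket_id=70: ✗
ticket_id=71: ✗
sec_sum = 13 + 8 + 20 + 18 = 59
—
[infra_sum: team <> 'infra' OR severity <> 'high']
ticket_id=60: ✓ → 5
ticket_id=61: ✓ → 25
ticket_id=62: ✓ → 47
ticket_id=63: ✓ → 13
ticket_id=64: ✓ → 95
ticket_id=65: ✓ → 73
ticket_id=66: ✓ → 8
ticket_id=67: ✓ → 20
ticket_id=68: ✓ → 18
ticket_id=69: ✓ → 51
ticket_id=70: ✓ → 26
ticket_id=71: ✓ → 53
infra_sum = 5 + 25 + 47 + 13 + 95 + 73 + 8 + 20 + 18 + 51 + 26 + 53 = 434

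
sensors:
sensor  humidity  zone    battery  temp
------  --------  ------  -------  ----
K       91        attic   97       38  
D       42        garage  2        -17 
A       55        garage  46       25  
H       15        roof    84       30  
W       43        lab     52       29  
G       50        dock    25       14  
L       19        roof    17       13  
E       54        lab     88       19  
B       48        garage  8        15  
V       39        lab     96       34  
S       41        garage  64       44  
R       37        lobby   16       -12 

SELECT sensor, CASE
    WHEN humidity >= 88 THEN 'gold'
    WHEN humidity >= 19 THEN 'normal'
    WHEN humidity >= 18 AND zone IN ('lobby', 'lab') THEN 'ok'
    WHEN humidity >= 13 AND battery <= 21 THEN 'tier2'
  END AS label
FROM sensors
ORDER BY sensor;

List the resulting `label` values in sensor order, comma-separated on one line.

normal, normal, normal, normal, normal, NULL, gold, normal, normal, normal, normal, normal

sensor=A: humidity >= 19 → normal
sensor=B: humidity >= 19 → normal
sensor=D: humidity >= 19 → normal
sensor=E: humidity >= 19 → normal
sensor=G: humidity >= 19 → normal
sensor=H: (no match → NULL) → NULL
sensor=K: humidity >= 88 → gold
sensor=L: humidity >= 19 → normal
sensor=R: humidity >= 19 → normal
sensor=S: humidity >= 19 → normal
sensor=V: humidity >= 19 → normal
sensor=W: humidity >= 19 → normal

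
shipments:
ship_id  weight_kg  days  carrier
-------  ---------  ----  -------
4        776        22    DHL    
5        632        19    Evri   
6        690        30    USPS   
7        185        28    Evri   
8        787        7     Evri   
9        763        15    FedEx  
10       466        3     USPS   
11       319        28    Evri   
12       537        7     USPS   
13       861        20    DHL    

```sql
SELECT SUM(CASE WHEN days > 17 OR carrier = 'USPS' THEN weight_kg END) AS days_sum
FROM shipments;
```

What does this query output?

ship_id=4: ✓ → 776
ship_id=5: ✓ → 632
ship_id=6: ✓ → 690
ship_id=7: ✓ → 185
ship_id=8: ✗
ship_id=9: ✗
ship_id=10: ✓ → 466
ship_id=11: ✓ → 319
ship_id=12: ✓ → 537
ship_id=13: ✓ → 861
days_sum = 776 + 632 + 690 + 185 + 466 + 319 + 537 + 861 = 4466

4466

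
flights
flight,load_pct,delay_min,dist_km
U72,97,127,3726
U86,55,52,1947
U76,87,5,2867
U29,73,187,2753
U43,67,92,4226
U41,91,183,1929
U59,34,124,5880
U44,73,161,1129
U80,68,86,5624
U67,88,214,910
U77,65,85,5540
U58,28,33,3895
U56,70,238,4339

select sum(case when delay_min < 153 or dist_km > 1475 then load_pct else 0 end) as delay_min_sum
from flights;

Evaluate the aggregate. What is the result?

735

flight=U72: ✓ → 97
flight=U86: ✓ → 55
flight=U76: ✓ → 87
flight=U29: ✓ → 73
flight=U43: ✓ → 67
flight=U41: ✓ → 91
flight=U59: ✓ → 34
flight=U44: ✗
flight=U80: ✓ → 68
flight=U67: ✗
flight=U77: ✓ → 65
flight=U58: ✓ → 28
flight=U56: ✓ → 70
delay_min_sum = 97 + 55 + 87 + 73 + 67 + 91 + 34 + 68 + 65 + 28 + 70 = 735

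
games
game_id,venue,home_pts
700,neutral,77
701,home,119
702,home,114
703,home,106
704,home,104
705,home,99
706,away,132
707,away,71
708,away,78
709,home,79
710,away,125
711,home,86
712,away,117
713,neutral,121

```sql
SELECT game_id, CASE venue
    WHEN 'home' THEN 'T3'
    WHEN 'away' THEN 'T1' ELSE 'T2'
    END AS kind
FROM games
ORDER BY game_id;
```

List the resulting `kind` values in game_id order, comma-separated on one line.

game_id=700: ELSE → T2
game_id=701: venue='home' → T3
game_id=702: venue='home' → T3
game_id=703: venue='home' → T3
game_id=704: venue='home' → T3
game_id=705: venue='home' → T3
game_id=706: venue='away' → T1
game_id=707: venue='away' → T1
game_id=708: venue='away' → T1
game_id=709: venue='home' → T3
game_id=710: venue='away' → T1
game_id=711: venue='home' → T3
game_id=712: venue='away' → T1
game_id=713: ELSE → T2

T2, T3, T3, T3, T3, T3, T1, T1, T1, T3, T1, T3, T1, T2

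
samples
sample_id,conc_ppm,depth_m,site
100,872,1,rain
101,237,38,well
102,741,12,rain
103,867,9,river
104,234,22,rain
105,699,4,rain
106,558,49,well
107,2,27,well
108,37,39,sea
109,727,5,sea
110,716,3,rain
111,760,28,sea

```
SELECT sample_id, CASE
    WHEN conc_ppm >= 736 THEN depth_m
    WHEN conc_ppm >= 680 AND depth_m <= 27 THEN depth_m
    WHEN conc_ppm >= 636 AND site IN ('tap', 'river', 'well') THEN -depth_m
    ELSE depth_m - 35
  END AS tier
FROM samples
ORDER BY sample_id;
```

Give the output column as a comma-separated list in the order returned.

1, 3, 12, 9, -13, 4, 14, -8, 4, 5, 3, 28

sample_id=100: conc_ppm >= 736 → 1
sample_id=101: ELSE → 3
sample_id=102: conc_ppm >= 736 → 12
sample_id=103: conc_ppm >= 736 → 9
sample_id=104: ELSE → -13
sample_id=105: conc_ppm >= 680 AND depth_m <= 27 → 4
sample_id=106: ELSE → 14
sample_id=107: ELSE → -8
sample_id=108: ELSE → 4
sample_id=109: conc_ppm >= 680 AND depth_m <= 27 → 5
sample_id=110: conc_ppm >= 680 AND depth_m <= 27 → 3
sample_id=111: conc_ppm >= 736 → 28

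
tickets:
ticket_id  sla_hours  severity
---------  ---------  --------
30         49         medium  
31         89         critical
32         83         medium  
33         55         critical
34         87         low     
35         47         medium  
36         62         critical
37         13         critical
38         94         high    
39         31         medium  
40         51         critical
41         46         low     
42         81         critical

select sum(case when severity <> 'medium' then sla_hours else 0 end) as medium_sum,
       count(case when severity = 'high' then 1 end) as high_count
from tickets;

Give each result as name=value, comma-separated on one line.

medium_sum=578, high_count=1

[medium_sum: severity <> 'medium']
ticket_id=30: ✗
ticket_id=31: ✓ → 89
ticket_id=32: ✗
ticket_id=33: ✓ → 55
ticket_id=34: ✓ → 87
ticket_id=35: ✗
ticket_id=36: ✓ → 62
ticket_id=37: ✓ → 13
ticket_id=38: ✓ → 94
ticket_id=39: ✗
ticket_id=40: ✓ → 51
ticket_id=41: ✓ → 46
ticket_id=42: ✓ → 81
medium_sum = 89 + 55 + 87 + 62 + 13 + 94 + 51 + 46 + 81 = 578
—
[high_count: severity = 'high']
ticket_id=30: ✗
ticket_id=31: ✗
ticket_id=32: ✗
ticket_id=33: ✗
ticket_id=34: ✗
ticket_id=35: ✗
ticket_id=36: ✗
ticket_id=37: ✗
ticket_id=38: ✓ → 1
ticket_id=39: ✗
ticket_id=40: ✗
ticket_id=41: ✗
ticket_id=42: ✗
high_count = COUNT(1) = 1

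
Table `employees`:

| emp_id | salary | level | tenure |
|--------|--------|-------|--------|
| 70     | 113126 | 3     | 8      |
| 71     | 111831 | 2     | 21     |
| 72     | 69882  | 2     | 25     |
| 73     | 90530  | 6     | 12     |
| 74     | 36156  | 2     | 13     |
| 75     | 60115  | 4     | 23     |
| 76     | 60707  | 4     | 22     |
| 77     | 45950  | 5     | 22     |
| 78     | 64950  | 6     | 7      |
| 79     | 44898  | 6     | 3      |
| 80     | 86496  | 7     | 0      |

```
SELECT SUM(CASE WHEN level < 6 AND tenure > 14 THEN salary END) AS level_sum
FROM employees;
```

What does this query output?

348485

emp_id=70: ✗
emp_id=71: ✓ → 111831
emp_id=72: ✓ → 69882
emp_id=73: ✗
emp_id=74: ✗
emp_id=75: ✓ → 60115
emp_id=76: ✓ → 60707
emp_id=77: ✓ → 45950
emp_id=78: ✗
emp_id=79: ✗
emp_id=80: ✗
level_sum = 111831 + 69882 + 60115 + 60707 + 45950 = 348485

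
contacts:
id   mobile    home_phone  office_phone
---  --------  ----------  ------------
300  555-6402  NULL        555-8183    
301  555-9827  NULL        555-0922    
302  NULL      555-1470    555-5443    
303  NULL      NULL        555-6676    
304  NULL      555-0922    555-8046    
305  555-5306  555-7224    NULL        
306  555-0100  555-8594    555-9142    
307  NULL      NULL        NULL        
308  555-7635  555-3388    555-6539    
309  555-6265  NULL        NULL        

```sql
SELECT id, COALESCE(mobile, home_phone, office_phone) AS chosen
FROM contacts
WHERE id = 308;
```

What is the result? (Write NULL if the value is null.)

555-7635

id = 308: mobile=555-7635, home_phone=555-3388, office_phone=555-6539.
mobile=555-7635 → 555-7635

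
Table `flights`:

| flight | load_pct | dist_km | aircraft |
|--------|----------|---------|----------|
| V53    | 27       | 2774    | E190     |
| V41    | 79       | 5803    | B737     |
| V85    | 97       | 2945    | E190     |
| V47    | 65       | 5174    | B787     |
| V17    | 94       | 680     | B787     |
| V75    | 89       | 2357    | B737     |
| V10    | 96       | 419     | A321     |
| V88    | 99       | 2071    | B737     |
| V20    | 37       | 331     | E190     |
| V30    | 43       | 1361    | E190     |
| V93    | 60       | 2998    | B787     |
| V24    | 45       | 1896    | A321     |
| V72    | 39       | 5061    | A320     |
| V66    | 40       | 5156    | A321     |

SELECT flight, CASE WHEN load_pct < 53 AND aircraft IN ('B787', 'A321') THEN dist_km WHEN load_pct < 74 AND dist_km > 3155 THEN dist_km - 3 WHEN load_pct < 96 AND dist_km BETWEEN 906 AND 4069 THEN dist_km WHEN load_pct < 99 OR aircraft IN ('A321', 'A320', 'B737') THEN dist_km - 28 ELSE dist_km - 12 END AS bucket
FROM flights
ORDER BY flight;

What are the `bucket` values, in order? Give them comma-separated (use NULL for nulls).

flight=V10: load_pct < 99 OR aircraft IN ('A321', 'A320', 'B737') → 391
flight=V17: load_pct < 99 OR aircraft IN ('A321', 'A320', 'B737') → 652
flight=V20: load_pct < 99 OR aircraft IN ('A321', 'A320', 'B737') → 303
flight=V24: load_pct < 53 AND aircraft IN ('B787', 'A321') → 1896
flight=V30: load_pct < 96 AND dist_km BETWEEN 906 AND 4069 → 1361
flight=V41: load_pct < 99 OR aircraft IN ('A321', 'A320', 'B737') → 5775
flight=V47: load_pct < 74 AND dist_km > 3155 → 5171
flight=V53: load_pct < 96 AND dist_km BETWEEN 906 AND 4069 → 2774
flight=V66: load_pct < 53 AND aircraft IN ('B787', 'A321') → 5156
flight=V72: load_pct < 74 AND dist_km > 3155 → 5058
flight=V75: load_pct < 96 AND dist_km BETWEEN 906 AND 4069 → 2357
flight=V85: load_pct < 99 OR aircraft IN ('A321', 'A320', 'B737') → 2917
flight=V88: load_pct < 99 OR aircraft IN ('A321', 'A320', 'B737') → 2043
flight=V93: load_pct < 96 AND dist_km BETWEEN 906 AND 4069 → 2998

391, 652, 303, 1896, 1361, 5775, 5171, 2774, 5156, 5058, 2357, 2917, 2043, 2998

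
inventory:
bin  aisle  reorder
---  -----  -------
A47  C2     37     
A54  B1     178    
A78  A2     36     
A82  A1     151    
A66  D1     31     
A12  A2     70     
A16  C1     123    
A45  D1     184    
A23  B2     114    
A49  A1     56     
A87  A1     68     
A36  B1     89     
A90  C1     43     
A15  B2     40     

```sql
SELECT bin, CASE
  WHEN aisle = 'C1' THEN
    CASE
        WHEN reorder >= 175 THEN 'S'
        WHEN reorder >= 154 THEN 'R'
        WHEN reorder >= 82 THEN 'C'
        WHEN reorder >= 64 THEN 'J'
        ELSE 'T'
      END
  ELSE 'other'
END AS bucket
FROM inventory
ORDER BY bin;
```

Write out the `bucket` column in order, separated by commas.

bin=A12: aisle='A2' → outer ELSE → other
bin=A15: aisle='B2' → outer ELSE → other
bin=A16: aisle='C1' → inner[reorder >= 82] → C
bin=A23: aisle='B2' → outer ELSE → other
bin=A36: aisle='B1' → outer ELSE → other
bin=A45: aisle='D1' → outer ELSE → other
bin=A47: aisle='C2' → outer ELSE → other
bin=A49: aisle='A1' → outer ELSE → other
bin=A54: aisle='B1' → outer ELSE → other
bin=A66: aisle='D1' → outer ELSE → other
bin=A78: aisle='A2' → outer ELSE → other
bin=A82: aisle='A1' → outer ELSE → other
bin=A87: aisle='A1' → outer ELSE → other
bin=A90: aisle='C1' → inner[ELSE] → T

other, other, C, other, other, other, other, other, other, other, other, other, other, T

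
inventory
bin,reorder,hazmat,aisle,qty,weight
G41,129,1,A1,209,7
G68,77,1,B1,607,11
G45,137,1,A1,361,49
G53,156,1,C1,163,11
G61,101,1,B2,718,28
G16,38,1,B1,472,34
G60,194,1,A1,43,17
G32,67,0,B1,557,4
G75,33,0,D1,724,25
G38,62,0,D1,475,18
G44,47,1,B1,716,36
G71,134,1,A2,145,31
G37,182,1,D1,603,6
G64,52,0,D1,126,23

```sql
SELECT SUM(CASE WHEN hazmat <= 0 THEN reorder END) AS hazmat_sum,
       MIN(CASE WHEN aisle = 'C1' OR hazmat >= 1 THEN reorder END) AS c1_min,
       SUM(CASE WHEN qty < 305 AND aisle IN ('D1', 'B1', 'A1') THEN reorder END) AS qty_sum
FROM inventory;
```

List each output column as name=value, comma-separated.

hazmat_sum=214, c1_min=38, qty_sum=375

[hazmat_sum: hazmat <= 0]
bin=G41: ✗
bin=G68: ✗
bin=G45: ✗
bin=G53: ✗
bin=G61: ✗
bin=G16: ✗
bin=G60: ✗
bin=G32: ✓ → 67
bin=G75: ✓ → 33
bin=G38: ✓ → 62
bin=G44: ✗
bin=G71: ✗
bin=G37: ✗
bin=G64: ✓ → 52
hazmat_sum = 67 + 33 + 62 + 52 = 214
—
[c1_min: aisle = 'C1' OR hazmat >= 1]
bin=G41: ✓ → 129
bin=G68: ✓ → 77
bin=G45: ✓ → 137
bin=G53: ✓ → 156
bin=G61: ✓ → 101
bin=G16: ✓ → 38
bin=G60: ✓ → 194
bin=G32: ✗
bin=G75: ✗
bin=G38: ✗
bin=G44: ✓ → 47
bin=G71: ✓ → 134
bin=G37: ✓ → 182
bin=G64: ✗
c1_min = MIN(129, 77, 137, 156, 101, 38, 194, 47, 134, 182) = 38
—
[qty_sum: qty < 305 AND aisle IN ('D1', 'B1', 'A1')]
bin=G41: ✓ → 129
bin=G68: ✗
bin=G45: ✗
bin=G53: ✗
bin=G61: ✗
bin=G16: ✗
bin=G60: ✓ → 194
bin=G32: ✗
bin=G75: ✗
bin=G38: ✗
bin=G44: ✗
bin=G71: ✗
bin=G37: ✗
bin=G64: ✓ → 52
qty_sum = 129 + 194 + 52 = 375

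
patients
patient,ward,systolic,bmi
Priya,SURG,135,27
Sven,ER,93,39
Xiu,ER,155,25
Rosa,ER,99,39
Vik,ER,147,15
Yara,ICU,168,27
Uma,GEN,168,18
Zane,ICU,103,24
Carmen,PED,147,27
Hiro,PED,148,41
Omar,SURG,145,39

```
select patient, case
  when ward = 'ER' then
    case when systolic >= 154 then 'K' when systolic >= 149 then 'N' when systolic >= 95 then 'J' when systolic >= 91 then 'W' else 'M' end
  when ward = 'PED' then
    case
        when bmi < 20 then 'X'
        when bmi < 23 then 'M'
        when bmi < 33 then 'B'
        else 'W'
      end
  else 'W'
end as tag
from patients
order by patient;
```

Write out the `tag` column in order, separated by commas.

patient=Carmen: ward='PED' → inner[bmi < 33] → B
patient=Hiro: ward='PED' → inner[ELSE] → W
patient=Omar: ward='SURG' → outer ELSE → W
patient=Priya: ward='SURG' → outer ELSE → W
patient=Rosa: ward='ER' → inner[systolic >= 95] → J
patient=Sven: ward='ER' → inner[systolic >= 91] → W
patient=Uma: ward='GEN' → outer ELSE → W
patient=Vik: ward='ER' → inner[systolic >= 95] → J
patient=Xiu: ward='ER' → inner[systolic >= 154] → K
patient=Yara: ward='ICU' → outer ELSE → W
patient=Zane: ward='ICU' → outer ELSE → W

B, W, W, W, J, W, W, J, K, W, W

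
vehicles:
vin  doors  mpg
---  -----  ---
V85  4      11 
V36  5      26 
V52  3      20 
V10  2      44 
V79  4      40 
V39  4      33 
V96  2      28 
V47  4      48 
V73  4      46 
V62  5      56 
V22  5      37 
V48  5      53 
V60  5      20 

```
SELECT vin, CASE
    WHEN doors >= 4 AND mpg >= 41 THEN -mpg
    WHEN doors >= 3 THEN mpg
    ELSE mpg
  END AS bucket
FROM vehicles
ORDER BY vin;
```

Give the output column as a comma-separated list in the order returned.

vin=V10: ELSE → 44
vin=V22: doors >= 3 → 37
vin=V36: doors >= 3 → 26
vin=V39: doors >= 3 → 33
vin=V47: doors >= 4 AND mpg >= 41 → -48
vin=V48: doors >= 4 AND mpg >= 41 → -53
vin=V52: doors >= 3 → 20
vin=V60: doors >= 3 → 20
vin=V62: doors >= 4 AND mpg >= 41 → -56
vin=V73: doors >= 4 AND mpg >= 41 → -46
vin=V79: doors >= 3 → 40
vin=V85: doors >= 3 → 11
vin=V96: ELSE → 28

44, 37, 26, 33, -48, -53, 20, 20, -56, -46, 40, 11, 28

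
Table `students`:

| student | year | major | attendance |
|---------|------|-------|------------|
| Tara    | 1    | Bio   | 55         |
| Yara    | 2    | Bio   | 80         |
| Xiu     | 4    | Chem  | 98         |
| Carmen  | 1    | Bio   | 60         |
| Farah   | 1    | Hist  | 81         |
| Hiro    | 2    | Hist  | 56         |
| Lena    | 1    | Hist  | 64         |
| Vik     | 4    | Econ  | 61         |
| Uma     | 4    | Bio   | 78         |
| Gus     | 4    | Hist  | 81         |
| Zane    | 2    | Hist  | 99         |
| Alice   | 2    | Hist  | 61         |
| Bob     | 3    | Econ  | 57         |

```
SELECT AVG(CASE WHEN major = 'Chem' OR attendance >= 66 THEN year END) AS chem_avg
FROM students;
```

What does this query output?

2.8333333333

student=Tara: ✗
student=Yara: ✓ → 2
student=Xiu: ✓ → 4
student=Carmen: ✗
student=Farah: ✓ → 1
student=Hiro: ✗
student=Lena: ✗
student=Vik: ✗
student=Uma: ✓ → 4
student=Gus: ✓ → 4
student=Zane: ✓ → 2
student=Alice: ✗
student=Bob: ✗
chem_avg = (2 + 4 + 1 + 4 + 4 + 2) / 6 = 2.8333333333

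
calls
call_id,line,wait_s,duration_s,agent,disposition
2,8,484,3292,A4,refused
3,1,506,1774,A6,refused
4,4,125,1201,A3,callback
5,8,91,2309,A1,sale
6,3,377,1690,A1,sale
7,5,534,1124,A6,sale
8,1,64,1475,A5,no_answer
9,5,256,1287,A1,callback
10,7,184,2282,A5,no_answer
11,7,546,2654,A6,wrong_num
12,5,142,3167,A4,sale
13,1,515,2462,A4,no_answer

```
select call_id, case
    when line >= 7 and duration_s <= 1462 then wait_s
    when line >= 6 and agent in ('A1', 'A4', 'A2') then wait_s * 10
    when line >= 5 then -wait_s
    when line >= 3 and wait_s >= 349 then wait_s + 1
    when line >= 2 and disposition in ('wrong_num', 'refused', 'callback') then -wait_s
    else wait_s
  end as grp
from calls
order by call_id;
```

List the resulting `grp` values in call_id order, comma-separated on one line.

4840, 506, -125, 910, 378, -534, 64, -256, -184, -546, -142, 515

call_id=2: line >= 6 and agent in ('A1', 'A4', 'A2') → 4840
call_id=3: ELSE → 506
call_id=4: line >= 2 and disposition in ('wrong_num', 'refused', 'callback') → -125
call_id=5: line >= 6 and agent in ('A1', 'A4', 'A2') → 910
call_id=6: line >= 3 and wait_s >= 349 → 378
call_id=7: line >= 5 → -534
call_id=8: ELSE → 64
call_id=9: line >= 5 → -256
call_id=10: line >= 5 → -184
call_id=11: line >= 5 → -546
call_id=12: line >= 5 → -142
call_id=13: ELSE → 515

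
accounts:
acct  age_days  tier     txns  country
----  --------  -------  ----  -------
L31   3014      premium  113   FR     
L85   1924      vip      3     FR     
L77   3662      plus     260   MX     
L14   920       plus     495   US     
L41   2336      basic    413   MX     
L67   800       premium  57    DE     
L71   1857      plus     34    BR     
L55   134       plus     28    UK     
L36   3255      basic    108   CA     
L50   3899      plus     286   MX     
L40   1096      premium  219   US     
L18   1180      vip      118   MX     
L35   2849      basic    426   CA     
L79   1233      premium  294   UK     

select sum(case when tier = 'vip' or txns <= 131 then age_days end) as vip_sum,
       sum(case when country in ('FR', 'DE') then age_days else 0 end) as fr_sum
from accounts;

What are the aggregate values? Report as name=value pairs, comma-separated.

vip_sum=12164, fr_sum=5738

[vip_sum: tier = 'vip' or txns <= 131]
acct=L31: ✓ → 3014
acct=L85: ✓ → 1924
acct=L77: ✗
acct=L14: ✗
acct=L41: ✗
acct=L67: ✓ → 800
acct=L71: ✓ → 1857
acct=L55: ✓ → 134
acct=L36: ✓ → 3255
acct=L50: ✗
acct=L40: ✗
acct=L18: ✓ → 1180
acct=L35: ✗
acct=L79: ✗
vip_sum = 3014 + 1924 + 800 + 1857 + 134 + 3255 + 1180 = 12164
—
[fr_sum: country in ('FR', 'DE')]
acct=L31: ✓ → 3014
acct=L85: ✓ → 1924
acct=L77: ✗
acct=L14: ✗
acct=L41: ✗
acct=L67: ✓ → 800
acct=L71: ✗
acct=L55: ✗
acct=L36: ✗
acct=L50: ✗
acct=L40: ✗
acct=L18: ✗
acct=L35: ✗
acct=L79: ✗
fr_sum = 3014 + 1924 + 800 = 5738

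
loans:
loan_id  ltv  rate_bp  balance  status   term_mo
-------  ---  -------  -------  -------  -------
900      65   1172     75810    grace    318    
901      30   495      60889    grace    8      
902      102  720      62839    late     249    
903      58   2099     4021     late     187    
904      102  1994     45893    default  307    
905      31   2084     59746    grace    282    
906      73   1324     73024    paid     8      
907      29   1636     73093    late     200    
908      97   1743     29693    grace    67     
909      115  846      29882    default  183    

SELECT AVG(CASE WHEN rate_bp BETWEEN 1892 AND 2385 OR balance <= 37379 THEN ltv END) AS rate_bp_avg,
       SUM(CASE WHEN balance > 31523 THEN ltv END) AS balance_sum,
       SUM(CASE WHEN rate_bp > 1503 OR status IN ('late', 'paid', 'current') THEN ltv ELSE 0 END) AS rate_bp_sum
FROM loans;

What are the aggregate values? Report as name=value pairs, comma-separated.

rate_bp_avg=80.6, balance_sum=432, rate_bp_sum=492

[rate_bp_avg: rate_bp BETWEEN 1892 AND 2385 OR balance <= 37379]
loan_id=900: ✗
loan_id=901: ✗
loan_id=902: ✗
loan_id=903: ✓ → 58
loan_id=904: ✓ → 102
loan_id=905: ✓ → 31
loan_id=906: ✗
loan_id=907: ✗
loan_id=908: ✓ → 97
loan_id=909: ✓ → 115
rate_bp_avg = (58 + 102 + 31 + 97 + 115) / 5 = 80.6
—
[balance_sum: balance > 31523]
loan_id=900: ✓ → 65
loan_id=901: ✓ → 30
loan_id=902: ✓ → 102
loan_id=903: ✗
loan_id=904: ✓ → 102
loan_id=905: ✓ → 31
loan_id=906: ✓ → 73
loan_id=907: ✓ → 29
loan_id=908: ✗
loan_id=909: ✗
balance_sum = 65 + 30 + 102 + 102 + 31 + 73 + 29 = 432
—
[rate_bp_sum: rate_bp > 1503 OR status IN ('late', 'paid', 'current')]
loan_id=900: ✗
loan_id=901: ✗
loan_id=902: ✓ → 102
loan_id=903: ✓ → 58
loan_id=904: ✓ → 102
loan_id=905: ✓ → 31
loan_id=906: ✓ → 73
loan_id=907: ✓ → 29
loan_id=908: ✓ → 97
loan_id=909: ✗
rate_bp_sum = 102 + 58 + 102 + 31 + 73 + 29 + 97 = 492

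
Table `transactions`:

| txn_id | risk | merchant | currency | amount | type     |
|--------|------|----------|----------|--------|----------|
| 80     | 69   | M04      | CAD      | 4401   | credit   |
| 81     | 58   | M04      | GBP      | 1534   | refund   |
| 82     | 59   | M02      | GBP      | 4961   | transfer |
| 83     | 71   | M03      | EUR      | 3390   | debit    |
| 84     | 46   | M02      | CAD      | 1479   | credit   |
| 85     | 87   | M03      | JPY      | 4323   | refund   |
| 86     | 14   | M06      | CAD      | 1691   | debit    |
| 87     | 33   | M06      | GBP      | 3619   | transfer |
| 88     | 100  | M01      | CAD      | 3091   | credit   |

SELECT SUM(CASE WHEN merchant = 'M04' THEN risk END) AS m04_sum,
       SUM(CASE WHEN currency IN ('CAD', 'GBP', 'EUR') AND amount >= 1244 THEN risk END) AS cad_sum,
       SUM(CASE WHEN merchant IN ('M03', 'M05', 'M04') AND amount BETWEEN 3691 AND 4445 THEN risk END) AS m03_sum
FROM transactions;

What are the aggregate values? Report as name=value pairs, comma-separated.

m04_sum=127, cad_sum=450, m03_sum=156

[m04_sum: merchant = 'M04']
txn_id=80: ✓ → 69
txn_id=81: ✓ → 58
txn_id=82: ✗
txn_id=83: ✗
txn_id=84: ✗
txn_id=85: ✗
txn_id=86: ✗
txn_id=87: ✗
txn_id=88: ✗
m04_sum = 69 + 58 = 127
—
[cad_sum: currency IN ('CAD', 'GBP', 'EUR') AND amount >= 1244]
txn_id=80: ✓ → 69
txn_id=81: ✓ → 58
txn_id=82: ✓ → 59
txn_id=83: ✓ → 71
txn_id=84: ✓ → 46
txn_id=85: ✗
txn_id=86: ✓ → 14
txn_id=87: ✓ → 33
txn_id=88: ✓ → 100
cad_sum = 69 + 58 + 59 + 71 + 46 + 14 + 33 + 100 = 450
—
[m03_sum: merchant IN ('M03', 'M05', 'M04') AND amount BETWEEN 3691 AND 4445]
txn_id=80: ✓ → 69
txn_id=81: ✗
txn_id=82: ✗
txn_id=83: ✗
txn_id=84: ✗
txn_id=85: ✓ → 87
txn_id=86: ✗
txn_id=87: ✗
txn_id=88: ✗
m03_sum = 69 + 87 = 156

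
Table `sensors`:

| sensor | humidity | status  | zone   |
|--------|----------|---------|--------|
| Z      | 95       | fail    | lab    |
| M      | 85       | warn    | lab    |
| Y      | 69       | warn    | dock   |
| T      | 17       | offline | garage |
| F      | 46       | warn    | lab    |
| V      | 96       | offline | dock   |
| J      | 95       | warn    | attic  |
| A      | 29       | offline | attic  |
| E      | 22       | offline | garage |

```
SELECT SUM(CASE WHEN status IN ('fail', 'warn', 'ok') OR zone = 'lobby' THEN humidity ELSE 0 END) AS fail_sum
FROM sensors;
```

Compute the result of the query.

390

sensor=Z: ✓ → 95
sensor=M: ✓ → 85
sensor=Y: ✓ → 69
sensor=T: ✗
sensor=F: ✓ → 46
sensor=V: ✗
sensor=J: ✓ → 95
sensor=A: ✗
sensor=E: ✗
fail_sum = 95 + 85 + 69 + 46 + 95 = 390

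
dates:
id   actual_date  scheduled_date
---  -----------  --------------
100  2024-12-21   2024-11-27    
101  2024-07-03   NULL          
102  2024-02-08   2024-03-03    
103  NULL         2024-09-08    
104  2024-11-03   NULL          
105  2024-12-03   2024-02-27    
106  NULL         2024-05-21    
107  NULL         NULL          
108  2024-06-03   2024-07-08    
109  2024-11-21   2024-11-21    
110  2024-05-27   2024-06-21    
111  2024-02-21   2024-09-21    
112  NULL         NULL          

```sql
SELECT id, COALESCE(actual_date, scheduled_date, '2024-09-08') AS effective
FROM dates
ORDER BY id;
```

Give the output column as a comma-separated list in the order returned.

2024-12-21, 2024-07-03, 2024-02-08, 2024-09-08, 2024-11-03, 2024-12-03, 2024-05-21, 2024-09-08, 2024-06-03, 2024-11-21, 2024-05-27, 2024-02-21, 2024-09-08

id=100: actual_date=2024-12-21 → 2024-12-21
id=101: actual_date=2024-07-03 → 2024-07-03
id=102: actual_date=2024-02-08 → 2024-02-08
id=103: actual_date=NULL, scheduled_date=2024-09-08 → 2024-09-08
id=104: actual_date=2024-11-03 → 2024-11-03
id=105: actual_date=2024-12-03 → 2024-12-03
id=106: actual_date=NULL, scheduled_date=2024-05-21 → 2024-05-21
id=107: actual_date=NULL, scheduled_date=NULL, → literal 2024-09-08 → 2024-09-08
id=108: actual_date=2024-06-03 → 2024-06-03
id=109: actual_date=2024-11-21 → 2024-11-21
id=110: actual_date=2024-05-27 → 2024-05-27
id=111: actual_date=2024-02-21 → 2024-02-21
id=112: actual_date=NULL, scheduled_date=NULL, → literal 2024-09-08 → 2024-09-08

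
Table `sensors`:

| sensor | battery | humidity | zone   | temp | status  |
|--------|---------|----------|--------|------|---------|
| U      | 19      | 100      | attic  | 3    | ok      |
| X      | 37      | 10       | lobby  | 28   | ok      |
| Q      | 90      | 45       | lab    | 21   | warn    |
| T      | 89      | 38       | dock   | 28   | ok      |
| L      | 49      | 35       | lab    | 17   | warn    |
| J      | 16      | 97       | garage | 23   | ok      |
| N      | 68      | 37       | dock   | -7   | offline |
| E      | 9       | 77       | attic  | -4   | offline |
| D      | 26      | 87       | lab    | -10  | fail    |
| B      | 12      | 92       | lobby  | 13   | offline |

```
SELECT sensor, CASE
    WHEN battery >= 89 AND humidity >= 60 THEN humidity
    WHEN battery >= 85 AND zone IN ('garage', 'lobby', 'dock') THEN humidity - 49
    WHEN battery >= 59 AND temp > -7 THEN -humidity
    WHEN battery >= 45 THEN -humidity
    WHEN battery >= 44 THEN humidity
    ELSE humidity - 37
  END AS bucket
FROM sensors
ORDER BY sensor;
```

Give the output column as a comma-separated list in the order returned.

55, 50, 40, 60, -35, -37, -45, -11, 63, -27

sensor=B: ELSE → 55
sensor=D: ELSE → 50
sensor=E: ELSE → 40
sensor=J: ELSE → 60
sensor=L: battery >= 45 → -35
sensor=N: battery >= 45 → -37
sensor=Q: battery >= 59 AND temp > -7 → -45
sensor=T: battery >= 85 AND zone IN ('garage', 'lobby', 'dock') → -11
sensor=U: ELSE → 63
sensor=X: ELSE → -27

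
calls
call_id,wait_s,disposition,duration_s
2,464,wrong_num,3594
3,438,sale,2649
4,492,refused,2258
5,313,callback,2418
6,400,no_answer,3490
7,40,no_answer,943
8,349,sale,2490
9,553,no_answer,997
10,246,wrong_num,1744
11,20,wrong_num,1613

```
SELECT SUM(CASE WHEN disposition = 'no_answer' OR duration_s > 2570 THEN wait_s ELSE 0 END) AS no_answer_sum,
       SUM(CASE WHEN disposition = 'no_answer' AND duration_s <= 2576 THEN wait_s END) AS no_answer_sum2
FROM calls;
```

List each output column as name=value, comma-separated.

[no_answer_sum: disposition = 'no_answer' OR duration_s > 2570]
call_id=2: ✓ → 464
call_id=3: ✓ → 438
call_id=4: ✗
call_id=5: ✗
call_id=6: ✓ → 400
call_id=7: ✓ → 40
call_id=8: ✗
call_id=9: ✓ → 553
call_id=10: ✗
call_id=11: ✗
no_answer_sum = 464 + 438 + 400 + 40 + 553 = 1895
—
[no_answer_sum2: disposition = 'no_answer' AND duration_s <= 2576]
call_id=2: ✗
call_id=3: ✗
call_id=4: ✗
call_id=5: ✗
call_id=6: ✗
call_id=7: ✓ → 40
call_id=8: ✗
call_id=9: ✓ → 553
call_id=10: ✗
call_id=11: ✗
no_answer_sum2 = 40 + 553 = 593

no_answer_sum=1895, no_answer_sum2=593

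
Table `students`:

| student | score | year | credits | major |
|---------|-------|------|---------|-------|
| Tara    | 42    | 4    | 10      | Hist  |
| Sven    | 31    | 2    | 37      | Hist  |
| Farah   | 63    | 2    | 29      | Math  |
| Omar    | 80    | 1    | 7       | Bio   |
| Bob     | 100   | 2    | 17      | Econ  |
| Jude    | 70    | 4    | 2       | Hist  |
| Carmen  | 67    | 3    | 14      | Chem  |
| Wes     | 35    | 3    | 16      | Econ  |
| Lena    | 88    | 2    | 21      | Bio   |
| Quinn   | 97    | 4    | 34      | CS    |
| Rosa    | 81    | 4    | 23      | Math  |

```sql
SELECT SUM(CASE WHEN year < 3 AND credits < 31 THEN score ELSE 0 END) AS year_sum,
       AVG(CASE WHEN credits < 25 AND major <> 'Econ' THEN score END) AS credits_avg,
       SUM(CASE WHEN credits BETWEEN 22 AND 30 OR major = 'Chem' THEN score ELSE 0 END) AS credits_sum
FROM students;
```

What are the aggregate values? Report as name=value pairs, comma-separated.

year_sum=331, credits_avg=71.3333333333, credits_sum=211

[year_sum: year < 3 AND credits < 31]
student=Tara: ✗
student=Sven: ✗
student=Farah: ✓ → 63
student=Omar: ✓ → 80
student=Bob: ✓ → 100
student=Jude: ✗
student=Carmen: ✗
student=Wes: ✗
student=Lena: ✓ → 88
student=Quinn: ✗
student=Rosa: ✗
year_sum = 63 + 80 + 100 + 88 = 331
—
[credits_avg: credits < 25 AND major <> 'Econ']
student=Tara: ✓ → 42
student=Sven: ✗
student=Farah: ✗
student=Omar: ✓ → 80
student=Bob: ✗
student=Jude: ✓ → 70
student=Carmen: ✓ → 67
student=Wes: ✗
student=Lena: ✓ → 88
student=Quinn: ✗
student=Rosa: ✓ → 81
credits_avg = (42 + 80 + 70 + 67 + 88 + 81) / 6 = 71.3333333333
—
[credits_sum: credits BETWEEN 22 AND 30 OR major = 'Chem']
student=Tara: ✗
student=Sven: ✗
student=Farah: ✓ → 63
student=Omar: ✗
student=Bob: ✗
student=Jude: ✗
student=Carmen: ✓ → 67
student=Wes: ✗
student=Lena: ✗
student=Quinn: ✗
student=Rosa: ✓ → 81
credits_sum = 63 + 67 + 81 = 211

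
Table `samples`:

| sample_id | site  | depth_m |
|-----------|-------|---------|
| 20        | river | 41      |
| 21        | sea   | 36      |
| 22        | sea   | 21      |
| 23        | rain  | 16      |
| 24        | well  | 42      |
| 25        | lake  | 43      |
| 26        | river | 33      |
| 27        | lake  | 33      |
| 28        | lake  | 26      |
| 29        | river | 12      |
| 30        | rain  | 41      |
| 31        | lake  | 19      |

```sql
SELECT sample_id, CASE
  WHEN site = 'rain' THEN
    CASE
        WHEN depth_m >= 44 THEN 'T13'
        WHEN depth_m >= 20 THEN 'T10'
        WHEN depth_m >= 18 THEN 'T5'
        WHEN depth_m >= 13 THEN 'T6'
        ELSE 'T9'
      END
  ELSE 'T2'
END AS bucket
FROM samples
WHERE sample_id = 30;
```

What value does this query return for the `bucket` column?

T10

sample_id = 30: site=rain, depth_m=41.
site='rain' → inner[depth_m >= 20] → T10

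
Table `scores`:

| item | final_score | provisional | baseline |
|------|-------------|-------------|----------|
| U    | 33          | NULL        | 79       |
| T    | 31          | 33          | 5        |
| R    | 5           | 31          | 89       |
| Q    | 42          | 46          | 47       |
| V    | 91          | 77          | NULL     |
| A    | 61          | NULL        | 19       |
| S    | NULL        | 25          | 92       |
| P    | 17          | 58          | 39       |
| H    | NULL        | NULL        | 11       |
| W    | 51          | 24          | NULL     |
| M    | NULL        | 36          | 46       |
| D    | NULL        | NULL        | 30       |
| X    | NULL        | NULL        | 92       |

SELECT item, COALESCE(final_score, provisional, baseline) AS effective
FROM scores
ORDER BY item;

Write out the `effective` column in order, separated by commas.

item=A: final_score=61 → 61
item=D: final_score=NULL, provisional=NULL, baseline=30 → 30
item=H: final_score=NULL, provisional=NULL, baseline=11 → 11
item=M: final_score=NULL, provisional=36 → 36
item=P: final_score=17 → 17
item=Q: final_score=42 → 42
item=R: final_score=5 → 5
item=S: final_score=NULL, provisional=25 → 25
item=T: final_score=31 → 31
item=U: final_score=33 → 33
item=V: final_score=91 → 91
item=W: final_score=51 → 51
item=X: final_score=NULL, provisional=NULL, baseline=92 → 92

61, 30, 11, 36, 17, 42, 5, 25, 31, 33, 91, 51, 92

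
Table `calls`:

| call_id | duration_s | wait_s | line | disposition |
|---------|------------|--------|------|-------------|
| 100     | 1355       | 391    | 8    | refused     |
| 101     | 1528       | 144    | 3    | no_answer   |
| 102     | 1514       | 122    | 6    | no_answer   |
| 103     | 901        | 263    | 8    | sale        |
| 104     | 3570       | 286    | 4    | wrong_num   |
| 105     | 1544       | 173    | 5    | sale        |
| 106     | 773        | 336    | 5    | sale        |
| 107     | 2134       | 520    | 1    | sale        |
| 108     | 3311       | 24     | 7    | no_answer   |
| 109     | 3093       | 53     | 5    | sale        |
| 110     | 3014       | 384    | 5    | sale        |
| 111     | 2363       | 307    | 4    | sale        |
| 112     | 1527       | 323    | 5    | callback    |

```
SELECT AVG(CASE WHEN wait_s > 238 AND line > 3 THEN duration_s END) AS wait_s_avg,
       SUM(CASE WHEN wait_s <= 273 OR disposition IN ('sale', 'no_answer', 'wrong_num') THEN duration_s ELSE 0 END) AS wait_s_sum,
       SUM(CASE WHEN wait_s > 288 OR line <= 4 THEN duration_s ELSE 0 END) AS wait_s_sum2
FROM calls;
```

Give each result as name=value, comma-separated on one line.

wait_s_avg=1929, wait_s_sum=23745, wait_s_sum2=16264

[wait_s_avg: wait_s > 238 AND line > 3]
call_id=100: ✓ → 1355
call_id=101: ✗
call_id=102: ✗
call_id=103: ✓ → 901
call_id=104: ✓ → 3570
call_id=105: ✗
call_id=106: ✓ → 773
call_id=107: ✗
call_id=108: ✗
call_id=109: ✗
call_id=110: ✓ → 3014
call_id=111: ✓ → 2363
call_id=112: ✓ → 1527
wait_s_avg = (1355 + 901 + 3570 + 773 + 3014 + 2363 + 1527) / 7 = 1929
—
[wait_s_sum: wait_s <= 273 OR disposition IN ('sale', 'no_answer', 'wrong_num')]
call_id=100: ✗
call_id=101: ✓ → 1528
call_id=102: ✓ → 1514
call_id=103: ✓ → 901
call_id=104: ✓ → 3570
call_id=105: ✓ → 1544
call_id=106: ✓ → 773
call_id=107: ✓ → 2134
call_id=108: ✓ → 3311
call_id=109: ✓ → 3093
call_id=110: ✓ → 3014
call_id=111: ✓ → 2363
call_id=112: ✗
wait_s_sum = 1528 + 1514 + 901 + 3570 + 1544 + 773 + 2134 + 3311 + 3093 + 3014 + 2363 = 23745
—
[wait_s_sum2: wait_s > 288 OR line <= 4]
call_id=100: ✓ → 1355
call_id=101: ✓ → 1528
call_id=102: ✗
call_id=103: ✗
call_id=104: ✓ → 3570
call_id=105: ✗
call_id=106: ✓ → 773
call_id=107: ✓ → 2134
call_id=108: ✗
call_id=109: ✗
call_id=110: ✓ → 3014
call_id=111: ✓ → 2363
call_id=112: ✓ → 1527
wait_s_sum2 = 1355 + 1528 + 3570 + 773 + 2134 + 3014 + 2363 + 1527 = 16264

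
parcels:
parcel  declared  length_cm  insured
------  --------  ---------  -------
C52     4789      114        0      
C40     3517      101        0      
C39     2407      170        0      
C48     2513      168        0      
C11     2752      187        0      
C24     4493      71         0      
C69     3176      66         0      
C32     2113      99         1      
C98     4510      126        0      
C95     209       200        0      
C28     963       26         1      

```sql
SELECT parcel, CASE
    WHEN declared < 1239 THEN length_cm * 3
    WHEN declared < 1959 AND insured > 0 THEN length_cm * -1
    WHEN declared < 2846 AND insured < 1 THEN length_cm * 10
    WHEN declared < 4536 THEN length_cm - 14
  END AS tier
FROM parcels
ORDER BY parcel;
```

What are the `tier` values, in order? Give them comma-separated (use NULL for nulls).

parcel=C11: declared < 2846 AND insured < 1 → 1870
parcel=C24: declared < 4536 → 57
parcel=C28: declared < 1239 → 78
parcel=C32: declared < 4536 → 85
parcel=C39: declared < 2846 AND insured < 1 → 1700
parcel=C40: declared < 4536 → 87
parcel=C48: declared < 2846 AND insured < 1 → 1680
parcel=C52: (no match → NULL) → NULL
parcel=C69: declared < 4536 → 52
parcel=C95: declared < 1239 → 600
parcel=C98: declared < 4536 → 112

1870, 57, 78, 85, 1700, 87, 1680, NULL, 52, 600, 112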